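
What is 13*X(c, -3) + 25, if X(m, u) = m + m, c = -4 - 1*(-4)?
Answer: 25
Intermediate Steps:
c = 0 (c = -4 + 4 = 0)
X(m, u) = 2*m
13*X(c, -3) + 25 = 13*(2*0) + 25 = 13*0 + 25 = 0 + 25 = 25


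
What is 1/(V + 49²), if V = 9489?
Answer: 1/11890 ≈ 8.4104e-5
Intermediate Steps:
1/(V + 49²) = 1/(9489 + 49²) = 1/(9489 + 2401) = 1/11890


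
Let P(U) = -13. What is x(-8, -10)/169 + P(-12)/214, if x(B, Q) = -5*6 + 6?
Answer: -7333/36166 ≈ -0.20276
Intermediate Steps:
x(B, Q) = -24 (x(B, Q) = -30 + 6 = -24)
x(-8, -10)/169 + P(-12)/214 = -24/169 - 13/214 = -7333/36166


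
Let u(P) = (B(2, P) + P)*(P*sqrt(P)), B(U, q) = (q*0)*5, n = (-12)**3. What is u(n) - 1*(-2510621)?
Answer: 2510621 + 71663616*I*sqrt(3) ≈ 2.5106e+6 + 1.2413e+8*I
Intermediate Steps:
n = -1728
B(U, q) = 0 (B(U, q) = 0*5 = 0)
u(P) = P**(5/2) (u(P) = (0 + P)*(P*sqrt(P)) = P*P**(3/2) = P**(5/2))
u(n) - 1*(-2510621) = (-1728)**(5/2) - 1*(-2510621) = 71663616*I*sqrt(3) + 2510621 = 2510621 + 71663616*I*sqrt(3)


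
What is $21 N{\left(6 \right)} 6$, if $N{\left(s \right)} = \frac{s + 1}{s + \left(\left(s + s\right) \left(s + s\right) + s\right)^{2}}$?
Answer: $\frac{147}{3751} \approx 0.03919$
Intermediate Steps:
$N{\left(s \right)} = \frac{1 + s}{s + \left(s + 4 s^{2}\right)^{2}}$ ($N{\left(s \right)} = \frac{1 + s}{s + \left(2 s 2 s + s\right)^{2}} = \frac{1 + s}{s + \left(4 s^{2} + s\right)^{2}} = \frac{1 + s}{s + \left(s + 4 s^{2}\right)^{2}}$)
$21 N{\left(6 \right)} 6 = 21 \frac{1 + 6}{6 \left(1 + 6 \left(1 + 4 \cdot 6\right)^{2}\right)} 6 = 21 \cdot \frac{1}{6} \frac{1}{1 + 6 \left(1 + 24\right)^{2}} \cdot 7 \cdot 6 = 21 \cdot \frac{1}{6} \frac{1}{1 + 6 \cdot 25^{2}} \cdot 7 \cdot 6 = 21 \cdot \frac{1}{6} \frac{1}{1 + 6 \cdot 625} \cdot 7 \cdot 6 = 21 \cdot \frac{1}{6} \frac{1}{1 + 3750} \cdot 7 \cdot 6 = 21 \cdot \frac{1}{6} \cdot \frac{1}{3751} \cdot 7 \cdot 6 = 21 \cdot \frac{7}{22506} \cdot 6 = \frac{49}{7502} \cdot 6 = \frac{147}{3751}$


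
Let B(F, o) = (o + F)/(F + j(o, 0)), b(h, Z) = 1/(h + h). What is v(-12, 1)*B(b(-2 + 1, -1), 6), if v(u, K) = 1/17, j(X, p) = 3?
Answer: 11/85 ≈ 0.12941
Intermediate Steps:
b(h, Z) = 1/(2*h)
v(u, K) = 1/17
B(F, o) = (F + o)/(3 + F) (B(F, o) = (o + F)/(F + 3) = (F + o)/(3 + F))
v(-12, 1)*B(b(-2 + 1, -1), 6) = ((1/(2*(-2 + 1)) + 6)/(3 + 1/(2*(-2 + 1))))/17 = (((1/2)/(-1) + 6)/(3 + (1/2)/(-1)))/17 = (((1/2)*(-1) + 6)/(3 + (1/2)*(-1)))/17 = ((-1/2 + 6)/(3 - 1/2))/17 = ((11/2)/(5/2))/17 = ((2/5)*(11/2))/17 = (1/17)*(11/5) = 11/85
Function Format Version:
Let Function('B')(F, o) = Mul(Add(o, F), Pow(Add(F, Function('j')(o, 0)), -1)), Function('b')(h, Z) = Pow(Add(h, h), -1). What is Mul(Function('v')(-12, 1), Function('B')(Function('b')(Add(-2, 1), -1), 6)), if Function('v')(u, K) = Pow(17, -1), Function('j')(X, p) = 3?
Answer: Rational(11, 85) ≈ 0.12941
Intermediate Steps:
Function('b')(h, Z) = Mul(Rational(1, 2), Pow(h, -1)) (Function('b')(h, Z) = Pow(Mul(2, h), -1) = Mul(Rational(1, 2), Pow(h, -1)))
Function('v')(u, K) = Rational(1, 17)
Function('B')(F, o) = Mul(Pow(Add(3, F), -1), Add(F, o)) (Function('B')(F, o) = Mul(Add(o, F), Pow(Add(F, 3), -1)) = Mul(Add(F, o), Pow(Add(3, F), -1)) = Mul(Pow(Add(3, F), -1), Add(F, o)))
Mul(Function('v')(-12, 1), Function('B')(Function('b')(Add(-2, 1), -1), 6)) = Mul(Rational(1, 17), Mul(Pow(Add(3, Mul(Rational(1, 2), Pow(Add(-2, 1), -1))), -1), Add(Mul(Rational(1, 2), Pow(Add(-2, 1), -1)), 6))) = Mul(Rational(1, 17), Mul(Pow(Add(3, Mul(Rational(1, 2), Pow(-1, -1))), -1), Add(Mul(Rational(1, 2), Pow(-1, -1)), 6))) = Mul(Rational(1, 17), Mul(Pow(Add(3, Mul(Rational(1, 2), -1)), -1), Add(Mul(Rational(1, 2), -1), 6))) = Mul(Rational(1, 17), Mul(Pow(Add(3, Rational(-1, 2)), -1), Add(Rational(-1, 2), 6))) = Mul(Rational(1, 17), Mul(Pow(Rational(5, 2), -1), Rational(11, 2))) = Mul(Rational(1, 17), Mul(Rational(2, 5), Rational(11, 2))) = Mul(Rational(1, 17), Rational(11, 5)) = Rational(11, 85)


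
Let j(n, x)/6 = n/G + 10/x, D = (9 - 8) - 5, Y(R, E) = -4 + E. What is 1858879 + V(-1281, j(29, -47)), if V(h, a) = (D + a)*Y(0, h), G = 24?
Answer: 348992517/188 ≈ 1.8563e+6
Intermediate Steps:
D = -4 (D = 1 - 5 = -4)
j(n, x) = 60/x + n/4 (j(n, x) = 6*(n/24 + 10/x) = 6*(10/x + n/24) = 60/x + n/4)
V(h, a) = (-4 + a)*(-4 + h)
1858879 + V(-1281, j(29, -47)) = 1858879 + (-4 + (60/(-47) + (1/4)*29))*(-4 - 1281) = 1858879 + (-4 + (60*(-1/47) + 29/4))*(-1285) = 1858879 + (-4 + (-60/47 + 29/4))*(-1285) = 1858879 + (-4 + 1123/188)*(-1285) = 1858879 + (371/188)*(-1285) = 1858879 - 476735/188 = 348992517/188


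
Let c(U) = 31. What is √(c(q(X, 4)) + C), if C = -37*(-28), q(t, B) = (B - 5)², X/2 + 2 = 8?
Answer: √1067 ≈ 32.665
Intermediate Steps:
X = 12 (X = -4 + 2*8 = -4 + 16 = 12)
q(t, B) = (-5 + B)²
C = 1036
√(c(q(X, 4)) + C) = √(31 + 1036) = √1067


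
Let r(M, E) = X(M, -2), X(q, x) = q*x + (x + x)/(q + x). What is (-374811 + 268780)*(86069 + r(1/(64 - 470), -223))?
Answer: -1506178007893456/165039 ≈ -9.1262e+9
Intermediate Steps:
X(q, x) = q*x + 2*x/(q + x) (X(q, x) = q*x + (2*x)/(q + x) = q*x + 2*x/(q + x))
r(M, E) = -2*(2 + M² - 2*M)/(-2 + M) (r(M, E) = -2*(2 + M² + M*(-2))/(M - 2) = -2*(2 + M² - 2*M)/(-2 + M))
(-374811 + 268780)*(86069 + r(1/(64 - 470), -223)) = (-374811 + 268780)*(86069 + 2*(-2 - (1/(64 - 470))² + 2/(64 - 470))/(-2 + 1/(64 - 470))) = -106031*(86069 + 2*(-2 - (1/(-406))² + 2/(-406))/(-2 + 1/(-406))) = -106031*(86069 + 2*(-2 - (-1/406)² + 2*(-1/406))/(-2 - 1/406)) = -106031*(86069 + 2*(-2 - 1*1/164836 - 1/203)/(-813/406)) = -106031*(86069 + 2*(-406/813)*(-2 - 1/164836 - 1/203)) = -106031*(86069 + 2*(-406/813)*(-330485/164836)) = -106031*(86069 + 330485/165039) = -106031*14205072176/165039 = -1506178007893456/165039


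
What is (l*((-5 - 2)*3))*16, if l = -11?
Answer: 3696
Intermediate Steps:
(l*((-5 - 2)*3))*16 = -11*(-5 - 2)*3*16 = -(-77)*3*16 = -11*(-21)*16 = 231*16 = 3696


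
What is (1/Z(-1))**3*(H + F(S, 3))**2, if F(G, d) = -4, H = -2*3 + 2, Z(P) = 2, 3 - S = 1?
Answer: 8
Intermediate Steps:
S = 2 (S = 3 - 1*1 = 3 - 1 = 2)
H = -4 (H = -6 + 2 = -4)
(1/Z(-1))**3*(H + F(S, 3))**2 = (1/2)**3*(-4 - 4)**2 = (1/2)**3*(-8)**2 = (1/8)*64 = 8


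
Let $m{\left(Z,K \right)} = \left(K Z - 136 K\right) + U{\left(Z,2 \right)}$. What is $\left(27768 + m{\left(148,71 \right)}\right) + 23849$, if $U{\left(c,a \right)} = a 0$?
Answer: $52469$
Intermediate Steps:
$U{\left(c,a \right)} = 0$
$m{\left(Z,K \right)} = - 136 K + K Z$ ($m{\left(Z,K \right)} = \left(K Z - 136 K\right) + 0 = \left(- 136 K + K Z\right) + 0 = - 136 K + K Z$)
$\left(27768 + m{\left(148,71 \right)}\right) + 23849 = \left(27768 + 71 \left(-136 + 148\right)\right) + 23849 = \left(27768 + 71 \cdot 12\right) + 23849 = \left(27768 + 852\right) + 23849 = 28620 + 23849 = 52469$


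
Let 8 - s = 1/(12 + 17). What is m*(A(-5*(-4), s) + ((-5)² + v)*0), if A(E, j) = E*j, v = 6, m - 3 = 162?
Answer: 762300/29 ≈ 26286.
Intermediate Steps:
m = 165 (m = 3 + 162 = 165)
s = 231/29 (s = 8 - 1/(12 + 17) = 8 - 1/29 = 231/29 ≈ 7.9655)
m*(A(-5*(-4), s) + ((-5)² + v)*0) = 165*(-5*(-4)*(231/29) + ((-5)² + 6)*0) = 165*(20*(231/29) + (25 + 6)*0) = 165*(4620/29 + 31*0) = 165*(4620/29 + 0) = 165*(4620/29) = 762300/29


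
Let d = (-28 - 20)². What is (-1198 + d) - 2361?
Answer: -1255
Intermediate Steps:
d = 2304 (d = (-48)² = 2304)
(-1198 + d) - 2361 = (-1198 + 2304) - 2361 = 1106 - 2361 = -1255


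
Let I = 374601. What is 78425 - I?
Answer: -296176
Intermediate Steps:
78425 - I = 78425 - 1*374601 = 78425 - 374601 = -296176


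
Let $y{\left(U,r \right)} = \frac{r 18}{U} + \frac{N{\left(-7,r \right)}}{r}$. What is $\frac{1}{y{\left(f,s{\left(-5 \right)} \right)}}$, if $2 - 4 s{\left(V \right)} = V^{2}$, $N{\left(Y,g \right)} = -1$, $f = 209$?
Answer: $- \frac{9614}{3089} \approx -3.1123$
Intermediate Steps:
$s{\left(V \right)} = \frac{1}{2} - \frac{V^{2}}{4}$
$y{\left(U,r \right)} = - \frac{1}{r} + \frac{18 r}{U}$ ($y{\left(U,r \right)} = \frac{r 18}{U} - \frac{1}{r} = \frac{18 r}{U} - \frac{1}{r} = - \frac{1}{r} + \frac{18 r}{U}$)
$\frac{1}{y{\left(f,s{\left(-5 \right)} \right)}} = \frac{1}{- \frac{1}{\frac{1}{2} - \frac{\left(-5\right)^{2}}{4}} + \frac{18 \left(\frac{1}{2} - \frac{\left(-5\right)^{2}}{4}\right)}{209}} = \frac{1}{- \frac{1}{\frac{1}{2} - \frac{25}{4}} + 18 \left(\frac{1}{2} - \frac{25}{4}\right) \frac{1}{209}} = \frac{1}{- \frac{1}{- \frac{23}{4}} + 18 \left(- \frac{23}{4}\right) \frac{1}{209}} = \frac{1}{\left(-1\right) \left(- \frac{4}{23}\right) - \frac{207}{418}} = \frac{1}{\frac{4}{23} - \frac{207}{418}} = \frac{1}{- \frac{3089}{9614}} = - \frac{9614}{3089}$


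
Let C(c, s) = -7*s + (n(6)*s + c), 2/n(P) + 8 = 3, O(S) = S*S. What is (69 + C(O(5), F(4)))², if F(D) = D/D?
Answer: 187489/25 ≈ 7499.6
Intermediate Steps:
O(S) = S²
n(P) = -⅖ (n(P) = 2/(-8 + 3) = 2/(-5) = 2*(-⅕) = -⅖)
F(D) = 1
C(c, s) = c - 37*s/5 (C(c, s) = -7*s + (-2*s/5 + c) = -7*s + (c - 2*s/5) = c - 37*s/5)
(69 + C(O(5), F(4)))² = (69 + (5² - 37/5*1))² = (69 + (25 - 37/5))² = (69 + 88/5)² = (433/5)² = 187489/25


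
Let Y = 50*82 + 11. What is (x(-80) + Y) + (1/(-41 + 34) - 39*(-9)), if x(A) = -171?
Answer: 30036/7 ≈ 4290.9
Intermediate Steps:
Y = 4111 (Y = 4100 + 11 = 4111)
(x(-80) + Y) + (1/(-41 + 34) - 39*(-9)) = (-171 + 4111) + (1/(-41 + 34) - 39*(-9)) = 3940 + (1/(-7) + 351) = 3940 + (-1/7 + 351) = 3940 + 2456/7 = 30036/7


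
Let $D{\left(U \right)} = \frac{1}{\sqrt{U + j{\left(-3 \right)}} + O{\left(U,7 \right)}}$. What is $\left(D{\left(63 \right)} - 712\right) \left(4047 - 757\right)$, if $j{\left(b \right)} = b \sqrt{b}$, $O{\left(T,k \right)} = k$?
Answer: $-2342480 + \frac{3290}{7 + \sqrt{63 - 3 i \sqrt{3}}} \approx -2.3423 \cdot 10^{6} + 4.8158 i$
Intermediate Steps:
$j{\left(b \right)} = b^{\frac{3}{2}}$
$D{\left(U \right)} = \frac{1}{7 + \sqrt{U - 3 i \sqrt{3}}}$ ($D{\left(U \right)} = \frac{1}{\sqrt{U + \left(-3\right)^{\frac{3}{2}}} + 7} = \frac{1}{\sqrt{U - 3 i \sqrt{3}} + 7} = \frac{1}{7 + \sqrt{U - 3 i \sqrt{3}}}$)
$\left(D{\left(63 \right)} - 712\right) \left(4047 - 757\right) = \left(\frac{1}{7 + \sqrt{63 - 3 i \sqrt{3}}} - 712\right) \left(4047 - 757\right) = \left(-712 + \frac{1}{7 + \sqrt{63 - 3 i \sqrt{3}}}\right) 3290 = -2342480 + \frac{3290}{7 + \sqrt{63 - 3 i \sqrt{3}}}$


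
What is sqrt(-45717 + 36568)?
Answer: I*sqrt(9149) ≈ 95.65*I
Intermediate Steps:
sqrt(-45717 + 36568) = sqrt(-9149) = I*sqrt(9149)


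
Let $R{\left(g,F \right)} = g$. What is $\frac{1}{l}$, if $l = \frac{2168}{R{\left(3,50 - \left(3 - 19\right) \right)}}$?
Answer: $\frac{3}{2168} \approx 0.0013838$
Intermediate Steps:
$l = \frac{2168}{3} \approx 722.67$
$\frac{1}{l} = \frac{1}{\frac{2168}{3}} = \frac{3}{2168}$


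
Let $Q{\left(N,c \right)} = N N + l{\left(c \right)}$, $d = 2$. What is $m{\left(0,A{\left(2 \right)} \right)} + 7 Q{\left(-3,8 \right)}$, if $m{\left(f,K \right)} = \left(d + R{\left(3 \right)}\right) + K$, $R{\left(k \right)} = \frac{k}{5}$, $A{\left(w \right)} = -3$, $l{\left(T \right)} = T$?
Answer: $\frac{593}{5} \approx 118.6$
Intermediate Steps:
$R{\left(k \right)} = \frac{k}{5}$ ($R{\left(k \right)} = k \frac{1}{5} = \frac{k}{5}$)
$Q{\left(N,c \right)} = c + N^{2}$ ($Q{\left(N,c \right)} = N N + c = N^{2} + c = c + N^{2}$)
$m{\left(f,K \right)} = \frac{13}{5} + K$ ($m{\left(f,K \right)} = \left(2 + \frac{1}{5} \cdot 3\right) + K = \left(2 + \frac{3}{5}\right) + K = \frac{13}{5} + K$)
$m{\left(0,A{\left(2 \right)} \right)} + 7 Q{\left(-3,8 \right)} = \left(\frac{13}{5} - 3\right) + 7 \left(8 + \left(-3\right)^{2}\right) = - \frac{2}{5} + 7 \left(8 + 9\right) = - \frac{2}{5} + 7 \cdot 17 = - \frac{2}{5} + 119 = \frac{593}{5}$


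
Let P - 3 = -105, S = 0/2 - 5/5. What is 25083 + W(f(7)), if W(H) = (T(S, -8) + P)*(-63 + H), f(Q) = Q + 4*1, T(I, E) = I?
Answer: 30439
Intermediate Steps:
S = -1 (S = 0*(1/2) - 5*1/5 = 0 - 1 = -1)
f(Q) = 4 + Q (f(Q) = Q + 4 = 4 + Q)
P = -102 (P = 3 - 105 = -102)
W(H) = 6489 - 103*H (W(H) = (-1 - 102)*(-63 + H) = -103*(-63 + H) = 6489 - 103*H)
25083 + W(f(7)) = 25083 + (6489 - 103*(4 + 7)) = 25083 + (6489 - 103*11) = 25083 + (6489 - 1133) = 25083 + 5356 = 30439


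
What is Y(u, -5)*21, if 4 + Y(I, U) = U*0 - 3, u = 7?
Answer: -147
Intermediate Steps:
Y(I, U) = -7 (Y(I, U) = -4 + (U*0 - 3) = -4 + (0 - 3) = -4 - 3 = -7)
Y(u, -5)*21 = -7*21 = -147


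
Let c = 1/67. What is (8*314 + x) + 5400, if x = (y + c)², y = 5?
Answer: 35629864/4489 ≈ 7937.1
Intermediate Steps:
c = 1/67 ≈ 0.014925
x = 112896/4489 (x = (5 + 1/67)² = (336/67)² = 112896/4489 ≈ 25.149)
(8*314 + x) + 5400 = (8*314 + 112896/4489) + 5400 = (2512 + 112896/4489) + 5400 = 11389264/4489 + 5400 = 35629864/4489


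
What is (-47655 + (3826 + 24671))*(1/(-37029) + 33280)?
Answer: -7869628209934/12343 ≈ -6.3758e+8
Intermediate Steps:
(-47655 + (3826 + 24671))*(1/(-37029) + 33280) = (-47655 + 28497)*(-1/37029 + 33280) = -19158*1232325119/37029 = -7869628209934/12343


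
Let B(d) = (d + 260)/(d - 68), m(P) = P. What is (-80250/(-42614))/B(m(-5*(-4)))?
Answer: -48150/149149 ≈ -0.32283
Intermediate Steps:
B(d) = (260 + d)/(-68 + d)
(-80250/(-42614))/B(m(-5*(-4))) = (-80250/(-42614))/(((260 - 5*(-4))/(-68 - 5*(-4)))) = (-80250*(-1/42614))/(((260 + 20)/(-68 + 20))) = 40125/(21307*((280/(-48)))) = 40125/(21307*((-1/48*280))) = 40125/(21307*(-35/6)) = (40125/21307)*(-6/35) = -48150/149149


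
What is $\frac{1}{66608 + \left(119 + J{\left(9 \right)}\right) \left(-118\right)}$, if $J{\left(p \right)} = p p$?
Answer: $\frac{1}{43008} \approx 2.3251 \cdot 10^{-5}$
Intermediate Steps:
$J{\left(p \right)} = p^{2}$
$\frac{1}{66608 + \left(119 + J{\left(9 \right)}\right) \left(-118\right)} = \frac{1}{66608 + \left(119 + 9^{2}\right) \left(-118\right)} = \frac{1}{66608 + \left(119 + 81\right) \left(-118\right)} = \frac{1}{66608 + 200 \left(-118\right)} = \frac{1}{66608 - 23600} = \frac{1}{43008}$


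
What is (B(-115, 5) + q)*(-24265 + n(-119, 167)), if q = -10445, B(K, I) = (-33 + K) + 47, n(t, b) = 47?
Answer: 255403028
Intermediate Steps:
B(K, I) = 14 + K
(B(-115, 5) + q)*(-24265 + n(-119, 167)) = ((14 - 115) - 10445)*(-24265 + 47) = (-101 - 10445)*(-24218) = -10546*(-24218) = 255403028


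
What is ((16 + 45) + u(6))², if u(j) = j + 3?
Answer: 4900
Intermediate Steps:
u(j) = 3 + j
((16 + 45) + u(6))² = ((16 + 45) + (3 + 6))² = (61 + 9)² = 70² = 4900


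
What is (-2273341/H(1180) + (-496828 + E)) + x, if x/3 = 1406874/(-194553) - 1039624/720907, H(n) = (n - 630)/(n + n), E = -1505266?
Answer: -916082365613582184/77919233095 ≈ -1.1757e+7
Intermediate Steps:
H(n) = (-630 + n)/(2*n) (H(n) = (-630 + n)/((2*n)) = (-630 + n)*(1/(2*n)) = (-630 + n)/(2*n))
x = -405495760930/15583846619 (x = 3*(1406874/(-194553) - 1039624/720907) = 3*(1406874*(-1/194553) - 1039624*1/720907) = 3*(-468958/64851 - 1039624/720907) = 3*(-405495760930/46751539857) = -405495760930/15583846619 ≈ -26.020)
(-2273341/H(1180) + (-496828 + E)) + x = (-2273341*2360/(-630 + 1180) + (-496828 - 1505266)) - 405495760930/15583846619 = (-2273341/((½)*(1/1180)*550) - 2002094) - 405495760930/15583846619 = (-2273341/55/236 - 2002094) - 405495760930/15583846619 = (-2273341*236/55 - 2002094) - 405495760930/15583846619 = (-536508476/55 - 2002094) - 405495760930/15583846619 = -646623646/55 - 405495760930/15583846619 = -916082365613582184/77919233095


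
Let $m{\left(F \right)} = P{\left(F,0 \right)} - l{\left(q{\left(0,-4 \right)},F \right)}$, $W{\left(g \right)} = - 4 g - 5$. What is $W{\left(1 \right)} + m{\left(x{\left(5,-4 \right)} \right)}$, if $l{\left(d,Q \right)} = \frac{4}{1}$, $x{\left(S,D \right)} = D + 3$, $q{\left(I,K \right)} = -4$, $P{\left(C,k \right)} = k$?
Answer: $-13$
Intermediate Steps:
$x{\left(S,D \right)} = 3 + D$
$l{\left(d,Q \right)} = 4$ ($l{\left(d,Q \right)} = 4 \cdot 1 = 4$)
$W{\left(g \right)} = -5 - 4 g$
$m{\left(F \right)} = -4$ ($m{\left(F \right)} = 0 - 4 = -4$)
$W{\left(1 \right)} + m{\left(x{\left(5,-4 \right)} \right)} = \left(-5 - 4\right) - 4 = -9 - 4 = -13$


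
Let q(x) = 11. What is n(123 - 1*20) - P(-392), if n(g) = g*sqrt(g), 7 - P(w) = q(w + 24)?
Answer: 4 + 103*sqrt(103) ≈ 1049.3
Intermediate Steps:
P(w) = -4 (P(w) = 7 - 1*11 = 7 - 11 = -4)
n(g) = g**(3/2)
n(123 - 1*20) - P(-392) = (123 - 1*20)**(3/2) - 1*(-4) = (123 - 20)**(3/2) + 4 = 103**(3/2) + 4 = 103*sqrt(103) + 4 = 4 + 103*sqrt(103)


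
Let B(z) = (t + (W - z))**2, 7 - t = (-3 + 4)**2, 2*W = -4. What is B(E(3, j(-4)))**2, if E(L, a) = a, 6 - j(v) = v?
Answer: 1296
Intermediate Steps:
W = -2 (W = (1/2)*(-4) = -2)
j(v) = 6 - v
t = 6 (t = 7 - (-3 + 4)**2 = 7 - 1*1**2 = 7 - 1*1 = 7 - 1 = 6)
B(z) = (4 - z)**2 (B(z) = (6 + (-2 - z))**2 = (4 - z)**2)
B(E(3, j(-4)))**2 = ((-4 + (6 - 1*(-4)))**2)**2 = ((-4 + (6 + 4))**2)**2 = ((-4 + 10)**2)**2 = (6**2)**2 = 36**2 = 1296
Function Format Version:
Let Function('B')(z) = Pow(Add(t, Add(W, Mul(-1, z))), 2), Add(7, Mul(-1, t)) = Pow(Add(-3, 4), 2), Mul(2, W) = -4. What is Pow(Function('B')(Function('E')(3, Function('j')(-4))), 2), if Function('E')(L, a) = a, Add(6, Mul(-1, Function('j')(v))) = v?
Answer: 1296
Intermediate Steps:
W = -2 (W = Mul(Rational(1, 2), -4) = -2)
Function('j')(v) = Add(6, Mul(-1, v))
t = 6 (t = Add(7, Mul(-1, Pow(Add(-3, 4), 2))) = Add(7, Mul(-1, Pow(1, 2))) = Add(7, Mul(-1, 1)) = Add(7, -1) = 6)
Function('B')(z) = Pow(Add(4, Mul(-1, z)), 2) (Function('B')(z) = Pow(Add(6, Add(-2, Mul(-1, z))), 2) = Pow(Add(4, Mul(-1, z)), 2))
Pow(Function('B')(Function('E')(3, Function('j')(-4))), 2) = Pow(Pow(Add(-4, Add(6, Mul(-1, -4))), 2), 2) = Pow(Pow(Add(-4, Add(6, 4)), 2), 2) = Pow(Pow(Add(-4, 10), 2), 2) = Pow(Pow(6, 2), 2) = Pow(36, 2) = 1296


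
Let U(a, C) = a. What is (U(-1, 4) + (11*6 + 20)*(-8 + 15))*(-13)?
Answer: -7813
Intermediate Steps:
(U(-1, 4) + (11*6 + 20)*(-8 + 15))*(-13) = (-1 + (11*6 + 20)*(-8 + 15))*(-13) = (-1 + (66 + 20)*7)*(-13) = (-1 + 86*7)*(-13) = (-1 + 602)*(-13) = 601*(-13) = -7813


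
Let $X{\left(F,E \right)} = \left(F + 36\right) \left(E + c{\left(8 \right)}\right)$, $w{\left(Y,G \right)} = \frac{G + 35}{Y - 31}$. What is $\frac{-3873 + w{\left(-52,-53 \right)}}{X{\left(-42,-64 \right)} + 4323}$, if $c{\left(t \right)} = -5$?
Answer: $- \frac{107147}{131057} \approx -0.81756$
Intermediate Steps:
$w{\left(Y,G \right)} = \frac{35 + G}{-31 + Y}$
$X{\left(F,E \right)} = \left(-5 + E\right) \left(36 + F\right)$ ($X{\left(F,E \right)} = \left(F + 36\right) \left(E - 5\right) = \left(36 + F\right) \left(-5 + E\right) = \left(-5 + E\right) \left(36 + F\right)$)
$\frac{-3873 + w{\left(-52,-53 \right)}}{X{\left(-42,-64 \right)} + 4323} = \frac{-3873 + \frac{35 - 53}{-31 - 52}}{\left(-180 - -210 + 36 \left(-64\right) - -2688\right) + 4323} = \frac{-3873 + \frac{1}{-83} \left(-18\right)}{\left(-180 + 210 - 2304 + 2688\right) + 4323} = \frac{-3873 - - \frac{18}{83}}{414 + 4323} = \frac{-3873 + \frac{18}{83}}{4737} = \left(- \frac{321441}{83}\right) \frac{1}{4737} = - \frac{107147}{131057}$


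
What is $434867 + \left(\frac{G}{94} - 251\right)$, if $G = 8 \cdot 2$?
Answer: $\frac{20426960}{47} \approx 4.3462 \cdot 10^{5}$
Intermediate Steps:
$G = 16$
$434867 + \left(\frac{G}{94} - 251\right) = 434867 - \left(251 - \frac{1}{94} \cdot 16\right) = 434867 + \left(\frac{1}{94} \cdot 16 - 251\right) = 434867 + \left(\frac{8}{47} - 251\right) = 434867 - \frac{11789}{47} = \frac{20426960}{47}$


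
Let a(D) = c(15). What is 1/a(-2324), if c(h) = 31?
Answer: 1/31 ≈ 0.032258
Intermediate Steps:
a(D) = 31
1/a(-2324) = 1/31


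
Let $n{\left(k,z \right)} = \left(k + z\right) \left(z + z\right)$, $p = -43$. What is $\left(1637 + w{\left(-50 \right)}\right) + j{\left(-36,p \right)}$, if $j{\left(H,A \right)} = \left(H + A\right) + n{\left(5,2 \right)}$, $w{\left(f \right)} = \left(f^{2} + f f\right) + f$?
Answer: $6536$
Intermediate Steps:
$n{\left(k,z \right)} = 2 z \left(k + z\right)$ ($n{\left(k,z \right)} = \left(k + z\right) 2 z = 2 z \left(k + z\right)$)
$w{\left(f \right)} = f + 2 f^{2}$ ($w{\left(f \right)} = \left(f^{2} + f^{2}\right) + f = 2 f^{2} + f = f + 2 f^{2}$)
$j{\left(H,A \right)} = 28 + A + H$ ($j{\left(H,A \right)} = \left(H + A\right) + 2 \cdot 2 \left(5 + 2\right) = \left(A + H\right) + 2 \cdot 2 \cdot 7 = \left(A + H\right) + 28 = 28 + A + H$)
$\left(1637 + w{\left(-50 \right)}\right) + j{\left(-36,p \right)} = \left(1637 - 50 \left(1 + 2 \left(-50\right)\right)\right) - 51 = \left(1637 - 50 \left(1 - 100\right)\right) - 51 = \left(1637 - -4950\right) - 51 = \left(1637 + 4950\right) - 51 = 6587 - 51 = 6536$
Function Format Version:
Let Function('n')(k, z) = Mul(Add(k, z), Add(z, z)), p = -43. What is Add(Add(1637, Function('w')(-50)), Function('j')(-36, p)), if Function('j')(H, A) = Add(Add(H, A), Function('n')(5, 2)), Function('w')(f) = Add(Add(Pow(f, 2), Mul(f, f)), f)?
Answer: 6536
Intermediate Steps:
Function('n')(k, z) = Mul(2, z, Add(k, z)) (Function('n')(k, z) = Mul(Add(k, z), Mul(2, z)) = Mul(2, z, Add(k, z)))
Function('w')(f) = Add(f, Mul(2, Pow(f, 2))) (Function('w')(f) = Add(Add(Pow(f, 2), Pow(f, 2)), f) = Add(Mul(2, Pow(f, 2)), f) = Add(f, Mul(2, Pow(f, 2))))
Function('j')(H, A) = Add(28, A, H) (Function('j')(H, A) = Add(Add(H, A), Mul(2, 2, Add(5, 2))) = Add(Add(A, H), Mul(2, 2, 7)) = Add(Add(A, H), 28) = Add(28, A, H))
Add(Add(1637, Function('w')(-50)), Function('j')(-36, p)) = Add(Add(1637, Mul(-50, Add(1, Mul(2, -50)))), Add(28, -43, -36)) = Add(Add(1637, Mul(-50, Add(1, -100))), -51) = Add(Add(1637, Mul(-50, -99)), -51) = Add(Add(1637, 4950), -51) = Add(6587, -51) = 6536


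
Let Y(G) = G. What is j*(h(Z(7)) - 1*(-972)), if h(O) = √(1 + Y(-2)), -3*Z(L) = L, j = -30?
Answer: -29160 - 30*I ≈ -29160.0 - 30.0*I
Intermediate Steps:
Z(L) = -L/3
h(O) = I (h(O) = √(1 - 2) = √(-1) = I)
j*(h(Z(7)) - 1*(-972)) = -30*(I - 1*(-972)) = -30*(I + 972) = -30*(972 + I) = -29160 - 30*I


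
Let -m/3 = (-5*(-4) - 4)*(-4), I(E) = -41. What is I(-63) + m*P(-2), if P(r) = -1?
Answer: -233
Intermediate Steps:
m = 192 (m = -3*(-5*(-4) - 4)*(-4) = -3*(20 - 4)*(-4) = -48*(-4) = -3*(-64) = 192)
I(-63) + m*P(-2) = -41 + 192*(-1) = -41 - 192 = -233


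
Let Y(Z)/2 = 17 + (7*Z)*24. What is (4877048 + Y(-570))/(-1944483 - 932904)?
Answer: -1561854/959129 ≈ -1.6284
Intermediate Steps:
Y(Z) = 34 + 336*Z (Y(Z) = 2*(17 + (7*Z)*24) = 2*(17 + 168*Z) = 34 + 336*Z)
(4877048 + Y(-570))/(-1944483 - 932904) = (4877048 + (34 + 336*(-570)))/(-1944483 - 932904) = (4877048 + (34 - 191520))/(-2877387) = (4877048 - 191486)*(-1/2877387) = 4685562*(-1/2877387) = -1561854/959129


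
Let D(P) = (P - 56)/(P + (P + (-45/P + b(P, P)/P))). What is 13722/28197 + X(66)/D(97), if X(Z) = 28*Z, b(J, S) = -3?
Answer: 326040927838/37379823 ≈ 8722.4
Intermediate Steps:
D(P) = (-56 + P)/(-48/P + 2*P) (D(P) = (P - 56)/(P + (P + (-45/P - 3/P))) = (-56 + P)/(P + (P - 48/P)) = (-56 + P)/(-48/P + 2*P))
13722/28197 + X(66)/D(97) = 13722/28197 + (28*66)/(((½)*97*(-56 + 97)/(-24 + 97²))) = 13722*(1/28197) + 1848/(((½)*97*41/(-24 + 9409))) = 4574/9399 + 1848/(((½)*97*41/9385)) = 4574/9399 + 1848/(((½)*97*(1/9385)*41)) = 4574/9399 + 1848/(3977/18770) = 4574/9399 + 1848*(18770/3977) = 4574/9399 + 34686960/3977 = 326040927838/37379823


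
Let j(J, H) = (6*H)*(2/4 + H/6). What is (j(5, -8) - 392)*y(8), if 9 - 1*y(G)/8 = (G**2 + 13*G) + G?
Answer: 470272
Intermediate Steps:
y(G) = 72 - 112*G - 8*G**2 (y(G) = 72 - 8*((G**2 + 13*G) + G) = 72 - 8*(G**2 + 14*G) = 72 + (-112*G - 8*G**2) = 72 - 112*G - 8*G**2)
j(J, H) = 6*H*(1/2 + H/6) (j(J, H) = (6*H)*(2*(1/4) + H*(1/6)) = (6*H)*(1/2 + H/6) = 6*H*(1/2 + H/6))
(j(5, -8) - 392)*y(8) = (-8*(3 - 8) - 392)*(72 - 112*8 - 8*8**2) = (-8*(-5) - 392)*(72 - 896 - 8*64) = (40 - 392)*(72 - 896 - 512) = -352*(-1336) = 470272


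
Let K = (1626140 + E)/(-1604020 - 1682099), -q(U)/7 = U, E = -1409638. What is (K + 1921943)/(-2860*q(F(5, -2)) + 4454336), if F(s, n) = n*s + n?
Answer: 6315733192715/13848020933424 ≈ 0.45607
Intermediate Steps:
F(s, n) = n + n*s
q(U) = -7*U
K = -216502/3286119 (K = (1626140 - 1409638)/(-1604020 - 1682099) = 216502/(-3286119) = 216502*(-1/3286119) = -216502/3286119 ≈ -0.065884)
(K + 1921943)/(-2860*q(F(5, -2)) + 4454336) = (-216502/3286119 + 1921943)/(-(-20020)*(-2*(1 + 5)) + 4454336) = 6315733192715/(3286119*(-(-20020)*(-2*6) + 4454336)) = 6315733192715/(3286119*(-(-20020)*(-12) + 4454336)) = 6315733192715/(3286119*(-2860*84 + 4454336)) = 6315733192715/(3286119*(-240240 + 4454336)) = (6315733192715/3286119)/4214096 = (6315733192715/3286119)*(1/4214096) = 6315733192715/13848020933424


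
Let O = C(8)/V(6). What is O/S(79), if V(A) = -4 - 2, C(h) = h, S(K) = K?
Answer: -4/237 ≈ -0.016878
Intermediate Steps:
V(A) = -6
O = -4/3 (O = 8/(-6) = 8*(-1/6) = -4/3 ≈ -1.3333)
O/S(79) = -4/3/79 = -4/3*1/79 = -4/237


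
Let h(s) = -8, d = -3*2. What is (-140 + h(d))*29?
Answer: -4292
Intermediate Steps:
d = -6
(-140 + h(d))*29 = (-140 - 8)*29 = -148*29 = -4292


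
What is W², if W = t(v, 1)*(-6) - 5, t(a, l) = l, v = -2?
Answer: 121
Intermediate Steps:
W = -11 (W = 1*(-6) - 5 = -6 - 5 = -11)
W² = (-11)² = 121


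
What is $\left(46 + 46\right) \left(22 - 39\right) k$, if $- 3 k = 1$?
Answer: $\frac{1564}{3} \approx 521.33$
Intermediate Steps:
$k = - \frac{1}{3}$ ($k = \left(- \frac{1}{3}\right) 1 = - \frac{1}{3} \approx -0.33333$)
$\left(46 + 46\right) \left(22 - 39\right) k = \left(46 + 46\right) \left(22 - 39\right) \left(- \frac{1}{3}\right) = 92 \left(-17\right) \left(- \frac{1}{3}\right) = \left(-1564\right) \left(- \frac{1}{3}\right) = \frac{1564}{3}$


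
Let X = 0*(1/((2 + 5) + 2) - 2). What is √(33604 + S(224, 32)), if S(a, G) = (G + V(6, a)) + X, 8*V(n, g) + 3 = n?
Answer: 3*√59798/4 ≈ 183.40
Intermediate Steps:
V(n, g) = -3/8 + n/8
X = 0 (X = 0*(1/(7 + 2) - 2) = 0*(1/9 - 2) = 0*(⅑ - 2) = 0*(-17/9) = 0)
S(a, G) = 3/8 + G (S(a, G) = (G + (-3/8 + (⅛)*6)) + 0 = (G + (-3/8 + ¾)) + 0 = (G + 3/8) + 0 = (3/8 + G) + 0 = 3/8 + G)
√(33604 + S(224, 32)) = √(33604 + (3/8 + 32)) = √(33604 + 259/8) = √(269091/8) = 3*√59798/4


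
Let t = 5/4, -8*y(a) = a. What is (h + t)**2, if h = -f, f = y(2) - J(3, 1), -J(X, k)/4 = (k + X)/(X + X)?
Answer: 49/36 ≈ 1.3611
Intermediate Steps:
y(a) = -a/8
J(X, k) = -2*(X + k)/X (J(X, k) = -4*(k + X)/(X + X) = -4*(X + k)/(2*X) = -4*(X + k)*1/(2*X) = -2*(X + k)/X)
f = 29/12 (f = -1/8*2 - (-2 - 2*1/3) = -1/4 - (-2 - 2*1*1/3) = -1/4 - (-2 - 2/3) = -1/4 - 1*(-8/3) = -1/4 + 8/3 = 29/12 ≈ 2.4167)
t = 5/4 (t = 5*(1/4) = 5/4 ≈ 1.2500)
h = -29/12 (h = -1*29/12 = -29/12 ≈ -2.4167)
(h + t)**2 = (-29/12 + 5/4)**2 = (-7/6)**2 = 49/36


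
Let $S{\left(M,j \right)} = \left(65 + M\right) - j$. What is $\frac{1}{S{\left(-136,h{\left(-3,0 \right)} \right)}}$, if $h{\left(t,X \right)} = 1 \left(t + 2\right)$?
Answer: $- \frac{1}{70} \approx -0.014286$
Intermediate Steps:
$h{\left(t,X \right)} = 2 + t$ ($h{\left(t,X \right)} = 1 \left(2 + t\right) = 2 + t$)
$S{\left(M,j \right)} = 65 + M - j$
$\frac{1}{S{\left(-136,h{\left(-3,0 \right)} \right)}} = \frac{1}{65 - 136 - \left(2 - 3\right)} = \frac{1}{65 - 136 - -1} = \frac{1}{65 - 136 + 1} = \frac{1}{-70} = - \frac{1}{70}$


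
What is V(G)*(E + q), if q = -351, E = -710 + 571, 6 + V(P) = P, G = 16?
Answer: -4900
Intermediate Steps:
V(P) = -6 + P
E = -139
V(G)*(E + q) = (-6 + 16)*(-139 - 351) = 10*(-490) = -4900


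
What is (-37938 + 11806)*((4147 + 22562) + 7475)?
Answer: -893296288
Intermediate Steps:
(-37938 + 11806)*((4147 + 22562) + 7475) = -26132*(26709 + 7475) = -26132*34184 = -893296288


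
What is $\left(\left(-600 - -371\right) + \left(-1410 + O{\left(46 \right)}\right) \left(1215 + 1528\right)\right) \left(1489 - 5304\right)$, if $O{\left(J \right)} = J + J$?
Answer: $13793143945$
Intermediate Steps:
$O{\left(J \right)} = 2 J$
$\left(\left(-600 - -371\right) + \left(-1410 + O{\left(46 \right)}\right) \left(1215 + 1528\right)\right) \left(1489 - 5304\right) = \left(\left(-600 - -371\right) + \left(-1410 + 2 \cdot 46\right) \left(1215 + 1528\right)\right) \left(1489 - 5304\right) = \left(\left(-600 + 371\right) + \left(-1410 + 92\right) 2743\right) \left(1489 - 5304\right) = \left(-229 - 3615274\right) \left(-3815\right) = \left(-3615503\right) \left(-3815\right) = 13793143945$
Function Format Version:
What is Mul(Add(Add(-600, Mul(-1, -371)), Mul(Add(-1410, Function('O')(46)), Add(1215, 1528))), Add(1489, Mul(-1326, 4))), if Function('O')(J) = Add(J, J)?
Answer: 13793143945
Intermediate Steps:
Function('O')(J) = Mul(2, J)
Mul(Add(Add(-600, Mul(-1, -371)), Mul(Add(-1410, Function('O')(46)), Add(1215, 1528))), Add(1489, Mul(-1326, 4))) = Mul(Add(Add(-600, Mul(-1, -371)), Mul(Add(-1410, Mul(2, 46)), Add(1215, 1528))), Add(1489, Mul(-1326, 4))) = Mul(Add(Add(-600, 371), Mul(Add(-1410, 92), 2743)), Add(1489, -5304)) = Mul(Add(-229, Mul(-1318, 2743)), -3815) = Mul(Add(-229, -3615274), -3815) = Mul(-3615503, -3815) = 13793143945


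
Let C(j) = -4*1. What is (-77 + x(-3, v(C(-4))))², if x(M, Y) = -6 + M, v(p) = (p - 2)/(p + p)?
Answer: 7396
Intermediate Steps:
C(j) = -4
v(p) = (-2 + p)/(2*p) (v(p) = (-2 + p)/((2*p)) = (-2 + p)*(1/(2*p)) = (-2 + p)/(2*p))
(-77 + x(-3, v(C(-4))))² = (-77 + (-6 - 3))² = (-77 - 9)² = (-86)² = 7396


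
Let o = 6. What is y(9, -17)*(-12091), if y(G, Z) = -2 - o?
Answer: 96728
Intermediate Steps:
y(G, Z) = -8 (y(G, Z) = -2 - 1*6 = -2 - 6 = -8)
y(9, -17)*(-12091) = -8*(-12091) = 96728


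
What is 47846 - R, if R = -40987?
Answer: 88833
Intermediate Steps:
47846 - R = 47846 - 1*(-40987) = 47846 + 40987 = 88833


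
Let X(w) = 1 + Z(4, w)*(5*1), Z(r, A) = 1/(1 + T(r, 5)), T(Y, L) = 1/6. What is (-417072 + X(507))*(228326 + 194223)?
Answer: -1233617861383/7 ≈ -1.7623e+11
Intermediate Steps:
T(Y, L) = ⅙
Z(r, A) = 6/7 (Z(r, A) = 1/(1 + ⅙) = 1/(7/6) = 6/7)
X(w) = 37/7 (X(w) = 1 + 6*(5*1)/7 = 1 + (6/7)*5 = 1 + 30/7 = 37/7)
(-417072 + X(507))*(228326 + 194223) = (-417072 + 37/7)*(228326 + 194223) = -2919467/7*422549 = -1233617861383/7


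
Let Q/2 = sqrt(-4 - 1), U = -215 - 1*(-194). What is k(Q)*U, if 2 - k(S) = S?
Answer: -42 + 42*I*sqrt(5) ≈ -42.0 + 93.915*I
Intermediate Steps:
U = -21 (U = -215 + 194 = -21)
Q = 2*I*sqrt(5) (Q = 2*sqrt(-4 - 1) = 2*sqrt(-5) = 2*(I*sqrt(5)) = 2*I*sqrt(5) ≈ 4.4721*I)
k(S) = 2 - S
k(Q)*U = (2 - 2*I*sqrt(5))*(-21) = -42 + 42*I*sqrt(5)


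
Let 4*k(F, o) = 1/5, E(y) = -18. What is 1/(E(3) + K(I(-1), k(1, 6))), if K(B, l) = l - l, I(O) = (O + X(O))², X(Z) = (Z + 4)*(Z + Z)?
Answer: -1/18 ≈ -0.055556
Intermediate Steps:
X(Z) = 2*Z*(4 + Z) (X(Z) = (4 + Z)*(2*Z) = 2*Z*(4 + Z))
k(F, o) = 1/20 (k(F, o) = (¼)/5 = (¼)*(⅕) = 1/20)
I(O) = (O + 2*O*(4 + O))²
K(B, l) = 0
1/(E(3) + K(I(-1), k(1, 6))) = 1/(-18 + 0) = 1/(-18) = -1/18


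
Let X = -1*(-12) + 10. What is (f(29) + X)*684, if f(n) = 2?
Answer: 16416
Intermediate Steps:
X = 22 (X = 12 + 10 = 22)
(f(29) + X)*684 = (2 + 22)*684 = 24*684 = 16416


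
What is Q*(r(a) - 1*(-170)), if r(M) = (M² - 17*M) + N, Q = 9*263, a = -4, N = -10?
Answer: 577548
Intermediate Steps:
Q = 2367
r(M) = -10 + M² - 17*M (r(M) = (M² - 17*M) - 10 = -10 + M² - 17*M)
Q*(r(a) - 1*(-170)) = 2367*((-10 + (-4)² - 17*(-4)) - 1*(-170)) = 2367*((-10 + 16 + 68) + 170) = 2367*(74 + 170) = 2367*244 = 577548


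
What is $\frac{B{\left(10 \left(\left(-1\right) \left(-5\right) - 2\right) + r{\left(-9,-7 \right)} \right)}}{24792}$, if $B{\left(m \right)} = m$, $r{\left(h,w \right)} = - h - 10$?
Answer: $\frac{29}{24792} \approx 0.0011697$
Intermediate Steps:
$r{\left(h,w \right)} = -10 - h$
$\frac{B{\left(10 \left(\left(-1\right) \left(-5\right) - 2\right) + r{\left(-9,-7 \right)} \right)}}{24792} = \frac{10 \left(\left(-1\right) \left(-5\right) - 2\right) - 1}{24792} = \left(10 \left(5 - 2\right) + \left(-10 + 9\right)\right) \frac{1}{24792} = \left(10 \cdot 3 - 1\right) \frac{1}{24792} = \left(30 - 1\right) \frac{1}{24792} = 29 \cdot \frac{1}{24792} = \frac{29}{24792}$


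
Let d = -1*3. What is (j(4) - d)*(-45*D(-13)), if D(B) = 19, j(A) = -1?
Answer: -1710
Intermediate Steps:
d = -3
(j(4) - d)*(-45*D(-13)) = (-1 - 1*(-3))*(-45*19) = (-1 + 3)*(-855) = 2*(-855) = -1710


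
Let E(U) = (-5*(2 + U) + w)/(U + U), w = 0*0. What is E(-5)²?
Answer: 9/4 ≈ 2.2500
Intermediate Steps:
w = 0
E(U) = (-10 - 5*U)/(2*U) (E(U) = (-5*(2 + U) + 0)/(U + U) = ((-10 - 5*U) + 0)/((2*U)) = (-10 - 5*U)*(1/(2*U)) = (-10 - 5*U)/(2*U))
E(-5)² = (-5/2 - 5/(-5))² = (-5/2 - 5*(-⅕))² = (-5/2 + 1)² = (-3/2)² = 9/4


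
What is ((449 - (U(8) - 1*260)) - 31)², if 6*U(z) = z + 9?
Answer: 16410601/36 ≈ 4.5585e+5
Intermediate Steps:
U(z) = 3/2 + z/6 (U(z) = (z + 9)/6 = (9 + z)/6 = 3/2 + z/6)
((449 - (U(8) - 1*260)) - 31)² = ((449 - ((3/2 + (⅙)*8) - 1*260)) - 31)² = ((449 - ((3/2 + 4/3) - 260)) - 31)² = ((449 - (17/6 - 260)) - 31)² = ((449 - 1*(-1543/6)) - 31)² = ((449 + 1543/6) - 31)² = (4237/6 - 31)² = (4051/6)² = 16410601/36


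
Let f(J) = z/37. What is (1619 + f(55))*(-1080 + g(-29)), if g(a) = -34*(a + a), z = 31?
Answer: 53461128/37 ≈ 1.4449e+6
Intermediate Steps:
g(a) = -68*a
f(J) = 31/37
(1619 + f(55))*(-1080 + g(-29)) = (1619 + 31/37)*(-1080 - 68*(-29)) = 59934*(-1080 + 1972)/37 = (59934/37)*892 = 53461128/37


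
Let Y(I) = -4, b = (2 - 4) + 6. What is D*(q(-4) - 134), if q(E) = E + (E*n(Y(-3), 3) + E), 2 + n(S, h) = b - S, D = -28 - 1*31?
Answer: 9794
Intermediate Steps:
D = -59 (D = -28 - 31 = -59)
b = 4 (b = -2 + 6 = 4)
n(S, h) = 2 - S (n(S, h) = -2 + (4 - S) = 2 - S)
q(E) = 8*E (q(E) = E + (E*(2 - 1*(-4)) + E) = E + (E*(2 + 4) + E) = E + (E*6 + E) = E + (6*E + E) = E + 7*E = 8*E)
D*(q(-4) - 134) = -59*(8*(-4) - 134) = -59*(-32 - 134) = -59*(-166) = 9794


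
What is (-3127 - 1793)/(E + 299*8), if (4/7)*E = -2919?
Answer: 96/53 ≈ 1.8113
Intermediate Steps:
E = -20433/4 (E = (7/4)*(-2919) = -20433/4 ≈ -5108.3)
(-3127 - 1793)/(E + 299*8) = (-3127 - 1793)/(-20433/4 + 299*8) = -4920/(-20433/4 + 2392) = -4920/(-10865/4) = -4920*(-4/10865) = 96/53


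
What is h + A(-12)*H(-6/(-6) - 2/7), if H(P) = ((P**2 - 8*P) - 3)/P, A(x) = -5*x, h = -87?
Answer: -5433/7 ≈ -776.14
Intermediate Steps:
H(P) = (-3 + P**2 - 8*P)/P
h + A(-12)*H(-6/(-6) - 2/7) = -87 + (-5*(-12))*(-8 + (-6/(-6) - 2/7) - 3/(-6/(-6) - 2/7)) = -87 + 60*(-8 + (-6*(-1/6) - 2*1/7) - 3/(-6*(-1/6) - 2*1/7)) = -87 + 60*(-8 + (1 - 2/7) - 3/(1 - 2/7)) = -87 + 60*(-8 + 5/7 - 3/5/7) = -87 + 60*(-8 + 5/7 - 3*7/5) = -87 + 60*(-8 + 5/7 - 21/5) = -87 + 60*(-402/35) = -87 - 4824/7 = -5433/7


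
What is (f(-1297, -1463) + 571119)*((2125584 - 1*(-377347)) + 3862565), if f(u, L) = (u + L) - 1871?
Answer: 3605977098048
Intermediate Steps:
f(u, L) = -1871 + L + u (f(u, L) = (L + u) - 1871 = -1871 + L + u)
(f(-1297, -1463) + 571119)*((2125584 - 1*(-377347)) + 3862565) = ((-1871 - 1463 - 1297) + 571119)*((2125584 - 1*(-377347)) + 3862565) = (-4631 + 571119)*((2125584 + 377347) + 3862565) = 566488*(2502931 + 3862565) = 566488*6365496 = 3605977098048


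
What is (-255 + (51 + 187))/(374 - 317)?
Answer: -17/57 ≈ -0.29825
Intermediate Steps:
(-255 + (51 + 187))/(374 - 317) = (-255 + 238)/57 = -17*1/57 = -17/57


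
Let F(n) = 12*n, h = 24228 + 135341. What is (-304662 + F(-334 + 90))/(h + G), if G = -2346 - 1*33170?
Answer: -102530/41351 ≈ -2.4795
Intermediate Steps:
G = -35516 (G = -2346 - 33170 = -35516)
h = 159569
(-304662 + F(-334 + 90))/(h + G) = (-304662 + 12*(-334 + 90))/(159569 - 35516) = (-304662 + 12*(-244))/124053 = (-304662 - 2928)*(1/124053) = -307590*1/124053 = -102530/41351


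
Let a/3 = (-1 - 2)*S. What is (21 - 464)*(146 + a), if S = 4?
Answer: -48730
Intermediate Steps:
a = -36 (a = 3*((-1 - 2)*4) = 3*(-3*4) = 3*(-12) = -36)
(21 - 464)*(146 + a) = (21 - 464)*(146 - 36) = -443*110 = -48730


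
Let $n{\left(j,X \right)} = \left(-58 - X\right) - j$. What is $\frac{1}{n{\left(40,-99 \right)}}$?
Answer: $1$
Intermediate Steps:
$n{\left(j,X \right)} = -58 - X - j$
$\frac{1}{n{\left(40,-99 \right)}} = \frac{1}{-58 - -99 - 40} = \frac{1}{-58 + 99 - 40} = 1^{-1} = 1$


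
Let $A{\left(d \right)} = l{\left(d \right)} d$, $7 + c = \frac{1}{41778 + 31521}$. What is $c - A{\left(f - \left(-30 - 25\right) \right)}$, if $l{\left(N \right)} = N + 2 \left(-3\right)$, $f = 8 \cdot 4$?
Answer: $- \frac{517051145}{73299} \approx -7054.0$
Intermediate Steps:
$f = 32$
$l{\left(N \right)} = -6 + N$ ($l{\left(N \right)} = N - 6 = -6 + N$)
$c = - \frac{513092}{73299}$ ($c = -7 + \frac{1}{41778 + 31521} = -7 + \frac{1}{73299} = - \frac{513092}{73299} \approx -7.0$)
$A{\left(d \right)} = d \left(-6 + d\right)$ ($A{\left(d \right)} = \left(-6 + d\right) d = d \left(-6 + d\right)$)
$c - A{\left(f - \left(-30 - 25\right) \right)} = - \frac{513092}{73299} - \left(32 - \left(-30 - 25\right)\right) \left(-6 + \left(32 - \left(-30 - 25\right)\right)\right) = - \frac{513092}{73299} - \left(32 - -55\right) \left(-6 + \left(32 - -55\right)\right) = - \frac{513092}{73299} - \left(32 + 55\right) \left(-6 + \left(32 + 55\right)\right) = - \frac{513092}{73299} - 87 \left(-6 + 87\right) = - \frac{513092}{73299} - 87 \cdot 81 = - \frac{513092}{73299} - 7047 = - \frac{517051145}{73299}$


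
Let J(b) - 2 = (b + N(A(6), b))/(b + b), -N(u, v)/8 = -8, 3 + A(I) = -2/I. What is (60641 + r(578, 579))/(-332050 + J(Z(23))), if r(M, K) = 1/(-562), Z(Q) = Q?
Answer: -783845543/4292028001 ≈ -0.18263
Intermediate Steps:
A(I) = -3 - 2/I
N(u, v) = 64 (N(u, v) = -8*(-8) = 64)
r(M, K) = -1/562
J(b) = 2 + (64 + b)/(2*b) (J(b) = 2 + (b + 64)/(b + b) = 2 + (64 + b)/((2*b)) = 2 + (64 + b)*(1/(2*b)) = 2 + (64 + b)/(2*b))
(60641 + r(578, 579))/(-332050 + J(Z(23))) = (60641 - 1/562)/(-332050 + (5/2 + 32/23)) = 34080241/(562*(-332050 + (5/2 + 32*(1/23)))) = 34080241/(562*(-332050 + (5/2 + 32/23))) = 34080241/(562*(-332050 + 179/46)) = 34080241/(562*(-15274121/46)) = (34080241/562)*(-46/15274121) = -783845543/4292028001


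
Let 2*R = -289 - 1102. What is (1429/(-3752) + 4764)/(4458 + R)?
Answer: 17873099/14116900 ≈ 1.2661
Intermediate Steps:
R = -1391/2 (R = (-289 - 1102)/2 = (½)*(-1391) = -1391/2 ≈ -695.50)
(1429/(-3752) + 4764)/(4458 + R) = (1429/(-3752) + 4764)/(4458 - 1391/2) = (1429*(-1/3752) + 4764)/(7525/2) = (-1429/3752 + 4764)*(2/7525) = (17873099/3752)*(2/7525) = 17873099/14116900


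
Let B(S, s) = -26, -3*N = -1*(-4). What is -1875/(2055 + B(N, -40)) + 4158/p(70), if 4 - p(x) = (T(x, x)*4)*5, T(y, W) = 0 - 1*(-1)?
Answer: -4233291/16232 ≈ -260.80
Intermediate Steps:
N = -4/3 (N = -(-1)*(-4)/3 = -⅓*4 = -4/3 ≈ -1.3333)
T(y, W) = 1 (T(y, W) = 0 + 1 = 1)
p(x) = -16 (p(x) = 4 - 1*4*5 = 4 - 4*5 = 4 - 1*20 = 4 - 20 = -16)
-1875/(2055 + B(N, -40)) + 4158/p(70) = -1875/(2055 - 26) + 4158/(-16) = -1875/2029 + 4158*(-1/16) = -1875*1/2029 - 2079/8 = -1875/2029 - 2079/8 = -4233291/16232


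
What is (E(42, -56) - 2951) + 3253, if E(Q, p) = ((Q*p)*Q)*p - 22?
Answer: 5532184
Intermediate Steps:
E(Q, p) = -22 + Q**2*p**2 (E(Q, p) = (p*Q**2)*p - 22 = Q**2*p**2 - 22 = -22 + Q**2*p**2)
(E(42, -56) - 2951) + 3253 = ((-22 + 42**2*(-56)**2) - 2951) + 3253 = ((-22 + 1764*3136) - 2951) + 3253 = ((-22 + 5531904) - 2951) + 3253 = (5531882 - 2951) + 3253 = 5528931 + 3253 = 5532184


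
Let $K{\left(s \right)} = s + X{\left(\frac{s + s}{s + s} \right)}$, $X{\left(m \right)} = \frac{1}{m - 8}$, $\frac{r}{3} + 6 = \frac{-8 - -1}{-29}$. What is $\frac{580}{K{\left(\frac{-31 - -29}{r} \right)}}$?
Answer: $- \frac{406812}{19} \approx -21411.0$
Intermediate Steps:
$r = - \frac{501}{29}$ ($r = -18 + 3 \frac{-8 - -1}{-29} = -18 + 3 \left(-8 + 1\right) \left(- \frac{1}{29}\right) = -18 + 3 \left(\left(-7\right) \left(- \frac{1}{29}\right)\right) = -18 + 3 \cdot \frac{7}{29} = -18 + \frac{21}{29} = - \frac{501}{29} \approx -17.276$)
$X{\left(m \right)} = \frac{1}{-8 + m}$
$K{\left(s \right)} = - \frac{1}{7} + s$ ($K{\left(s \right)} = s + \frac{1}{-8 + \frac{s + s}{s + s}} = s + \frac{1}{-8 + \frac{2 s}{2 s}} = s + \frac{1}{-8 + 2 s \frac{1}{2 s}} = s + \frac{1}{-8 + 1} = s + \frac{1}{-7} = s - \frac{1}{7} = - \frac{1}{7} + s$)
$\frac{580}{K{\left(\frac{-31 - -29}{r} \right)}} = \frac{580}{- \frac{1}{7} + \frac{-31 - -29}{- \frac{501}{29}}} = \frac{580}{- \frac{1}{7} + \left(-31 + 29\right) \left(- \frac{29}{501}\right)} = \frac{580}{- \frac{1}{7} - - \frac{58}{501}} = \frac{580}{- \frac{1}{7} + \frac{58}{501}} = \frac{580}{- \frac{95}{3507}} = 580 \left(- \frac{3507}{95}\right) = - \frac{406812}{19}$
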